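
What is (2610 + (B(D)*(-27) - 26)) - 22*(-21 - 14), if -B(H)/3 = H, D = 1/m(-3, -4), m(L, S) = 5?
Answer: 16851/5 ≈ 3370.2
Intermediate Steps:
D = ⅕ (D = 1/5 = ⅕ ≈ 0.20000)
B(H) = -3*H
(2610 + (B(D)*(-27) - 26)) - 22*(-21 - 14) = (2610 + (-3*⅕*(-27) - 26)) - 22*(-21 - 14) = (2610 + (-⅗*(-27) - 26)) - 22*(-35) = (2610 + (81/5 - 26)) + 770 = (2610 - 49/5) + 770 = 13001/5 + 770 = 16851/5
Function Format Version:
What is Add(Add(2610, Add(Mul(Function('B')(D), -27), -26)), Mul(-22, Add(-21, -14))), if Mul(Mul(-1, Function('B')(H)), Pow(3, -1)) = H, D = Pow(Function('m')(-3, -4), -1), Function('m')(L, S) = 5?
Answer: Rational(16851, 5) ≈ 3370.2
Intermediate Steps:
D = Rational(1, 5) (D = Pow(5, -1) = Rational(1, 5) ≈ 0.20000)
Function('B')(H) = Mul(-3, H)
Add(Add(2610, Add(Mul(Function('B')(D), -27), -26)), Mul(-22, Add(-21, -14))) = Add(Add(2610, Add(Mul(Mul(-3, Rational(1, 5)), -27), -26)), Mul(-22, Add(-21, -14))) = Add(Add(2610, Add(Mul(Rational(-3, 5), -27), -26)), Mul(-22, -35)) = Add(Add(2610, Add(Rational(81, 5), -26)), 770) = Add(Add(2610, Rational(-49, 5)), 770) = Add(Rational(13001, 5), 770) = Rational(16851, 5)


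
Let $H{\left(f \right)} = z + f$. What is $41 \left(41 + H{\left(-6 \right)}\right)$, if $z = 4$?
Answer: $1599$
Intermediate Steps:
$H{\left(f \right)} = 4 + f$
$41 \left(41 + H{\left(-6 \right)}\right) = 41 \left(41 + \left(4 - 6\right)\right) = 41 \left(41 - 2\right) = 41 \cdot 39 = 1599$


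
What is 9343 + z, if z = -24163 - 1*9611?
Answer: -24431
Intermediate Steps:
z = -33774 (z = -24163 - 9611 = -33774)
9343 + z = 9343 - 33774 = -24431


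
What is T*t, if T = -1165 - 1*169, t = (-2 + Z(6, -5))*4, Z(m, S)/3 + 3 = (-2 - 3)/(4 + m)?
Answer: 66700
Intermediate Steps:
Z(m, S) = -9 - 15/(4 + m) (Z(m, S) = -9 + 3*((-2 - 3)/(4 + m)) = -9 + 3*(-5/(4 + m)) = -9 - 15/(4 + m))
t = -50 (t = (-2 + 3*(-17 - 3*6)/(4 + 6))*4 = (-2 + 3*(-17 - 18)/10)*4 = (-2 + 3*(⅒)*(-35))*4 = (-2 - 21/2)*4 = -25/2*4 = -50)
T = -1334 (T = -1165 - 169 = -1334)
T*t = -1334*(-50) = 66700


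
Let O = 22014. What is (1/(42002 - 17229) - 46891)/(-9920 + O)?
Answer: -580815371/149802331 ≈ -3.8772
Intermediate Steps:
(1/(42002 - 17229) - 46891)/(-9920 + O) = (1/(42002 - 17229) - 46891)/(-9920 + 22014) = (1/24773 - 46891)/12094 = (1/24773 - 46891)*(1/12094) = -1161630742/24773*1/12094 = -580815371/149802331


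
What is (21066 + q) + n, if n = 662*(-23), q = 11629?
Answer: 17469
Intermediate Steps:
n = -15226
(21066 + q) + n = (21066 + 11629) - 15226 = 32695 - 15226 = 17469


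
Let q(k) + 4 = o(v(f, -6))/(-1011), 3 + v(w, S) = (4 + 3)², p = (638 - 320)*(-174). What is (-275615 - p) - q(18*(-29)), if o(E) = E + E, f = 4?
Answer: -222701977/1011 ≈ -2.2028e+5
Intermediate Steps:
p = -55332 (p = 318*(-174) = -55332)
v(w, S) = 46 (v(w, S) = -3 + (4 + 3)² = -3 + 7² = -3 + 49 = 46)
o(E) = 2*E
q(k) = -4136/1011 (q(k) = -4 + (2*46)/(-1011) = -4 + 92*(-1/1011) = -4 - 92/1011 = -4136/1011)
(-275615 - p) - q(18*(-29)) = (-275615 - 1*(-55332)) - 1*(-4136/1011) = (-275615 + 55332) + 4136/1011 = -220283 + 4136/1011 = -222701977/1011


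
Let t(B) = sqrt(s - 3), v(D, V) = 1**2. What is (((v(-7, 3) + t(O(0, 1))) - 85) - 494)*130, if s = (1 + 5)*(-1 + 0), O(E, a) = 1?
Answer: -75140 + 390*I ≈ -75140.0 + 390.0*I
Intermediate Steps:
v(D, V) = 1
s = -6 (s = 6*(-1) = -6)
t(B) = 3*I (t(B) = sqrt(-6 - 3) = sqrt(-9) = 3*I)
(((v(-7, 3) + t(O(0, 1))) - 85) - 494)*130 = (((1 + 3*I) - 85) - 494)*130 = ((-84 + 3*I) - 494)*130 = (-578 + 3*I)*130 = -75140 + 390*I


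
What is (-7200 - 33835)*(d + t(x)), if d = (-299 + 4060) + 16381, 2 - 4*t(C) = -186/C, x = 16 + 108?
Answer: -6612503005/8 ≈ -8.2656e+8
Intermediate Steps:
x = 124
t(C) = ½ + 93/(2*C) (t(C) = ½ - (-93)/(2*C) = ½ + 93/(2*C))
d = 20142 (d = 3761 + 16381 = 20142)
(-7200 - 33835)*(d + t(x)) = (-7200 - 33835)*(20142 + (½)*(93 + 124)/124) = -41035*(20142 + (½)*(1/124)*217) = -41035*(20142 + 7/8) = -41035*161143/8 = -6612503005/8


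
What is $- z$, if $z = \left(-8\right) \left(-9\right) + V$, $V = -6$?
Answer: $-66$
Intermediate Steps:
$z = 66$ ($z = \left(-8\right) \left(-9\right) - 6 = 72 - 6 = 66$)
$- z = \left(-1\right) 66 = -66$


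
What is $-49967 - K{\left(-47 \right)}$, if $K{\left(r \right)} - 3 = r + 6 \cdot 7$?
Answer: $-49965$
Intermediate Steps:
$K{\left(r \right)} = 45 + r$ ($K{\left(r \right)} = 3 + \left(r + 6 \cdot 7\right) = 3 + \left(r + 42\right) = 3 + \left(42 + r\right) = 45 + r$)
$-49967 - K{\left(-47 \right)} = -49967 - \left(45 - 47\right) = -49967 - -2 = -49967 + 2 = -49965$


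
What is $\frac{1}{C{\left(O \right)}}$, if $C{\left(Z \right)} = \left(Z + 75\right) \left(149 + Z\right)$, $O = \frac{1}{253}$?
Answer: $\frac{64009}{715357248} \approx 8.9478 \cdot 10^{-5}$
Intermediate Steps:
$O = \frac{1}{253} \approx 0.0039526$
$C{\left(Z \right)} = \left(75 + Z\right) \left(149 + Z\right)$
$\frac{1}{C{\left(O \right)}} = \frac{1}{11175 + \left(\frac{1}{253}\right)^{2} + 224 \cdot \frac{1}{253}} = \frac{1}{11175 + \frac{1}{64009} + \frac{224}{253}} = \frac{1}{\frac{715357248}{64009}} = \frac{64009}{715357248}$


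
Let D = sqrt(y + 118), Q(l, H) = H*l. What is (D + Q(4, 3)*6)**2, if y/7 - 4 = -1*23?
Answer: (72 + I*sqrt(15))**2 ≈ 5169.0 + 557.71*I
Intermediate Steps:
y = -133 (y = 28 + 7*(-1*23) = 28 + 7*(-23) = 28 - 161 = -133)
D = I*sqrt(15) (D = sqrt(-133 + 118) = sqrt(-15) = I*sqrt(15) ≈ 3.873*I)
(D + Q(4, 3)*6)**2 = (I*sqrt(15) + (3*4)*6)**2 = (I*sqrt(15) + 12*6)**2 = (I*sqrt(15) + 72)**2 = (72 + I*sqrt(15))**2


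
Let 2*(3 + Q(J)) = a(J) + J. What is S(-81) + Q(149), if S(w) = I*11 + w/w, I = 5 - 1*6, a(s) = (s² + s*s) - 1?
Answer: 22262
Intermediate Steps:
a(s) = -1 + 2*s² (a(s) = (s² + s²) - 1 = 2*s² - 1 = -1 + 2*s²)
Q(J) = -7/2 + J² + J/2 (Q(J) = -3 + ((-1 + 2*J²) + J)/2 = -3 + (-1 + J + 2*J²)/2 = -3 + (-½ + J² + J/2) = -7/2 + J² + J/2)
I = -1 (I = 5 - 6 = -1)
S(w) = -10 (S(w) = -1*11 + w/w = -11 + 1 = -10)
S(-81) + Q(149) = -10 + (-7/2 + 149² + (½)*149) = -10 + (-7/2 + 22201 + 149/2) = -10 + 22272 = 22262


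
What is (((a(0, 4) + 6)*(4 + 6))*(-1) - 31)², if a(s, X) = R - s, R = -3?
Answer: 3721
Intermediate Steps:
a(s, X) = -3 - s
(((a(0, 4) + 6)*(4 + 6))*(-1) - 31)² = ((((-3 - 1*0) + 6)*(4 + 6))*(-1) - 31)² = ((((-3 + 0) + 6)*10)*(-1) - 31)² = (((-3 + 6)*10)*(-1) - 31)² = ((3*10)*(-1) - 31)² = (30*(-1) - 31)² = (-30 - 31)² = (-61)² = 3721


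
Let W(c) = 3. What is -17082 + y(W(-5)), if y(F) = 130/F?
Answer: -51116/3 ≈ -17039.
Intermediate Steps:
-17082 + y(W(-5)) = -17082 + 130/3 = -51116/3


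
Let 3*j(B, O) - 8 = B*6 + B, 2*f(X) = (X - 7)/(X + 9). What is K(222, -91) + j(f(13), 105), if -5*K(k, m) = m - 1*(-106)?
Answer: -1/66 ≈ -0.015152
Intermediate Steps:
f(X) = (-7 + X)/(2*(9 + X)) (f(X) = ((X - 7)/(X + 9))/2 = ((-7 + X)/(9 + X))/2 = (-7 + X)/(2*(9 + X)))
K(k, m) = -106/5 - m/5 (K(k, m) = -(m - 1*(-106))/5 = -(m + 106)/5 = -(106 + m)/5 = -106/5 - m/5)
j(B, O) = 8/3 + 7*B/3 (j(B, O) = 8/3 + (B*6 + B)/3 = 8/3 + (6*B + B)/3 = 8/3 + (7*B)/3 = 8/3 + 7*B/3)
K(222, -91) + j(f(13), 105) = (-106/5 - 1/5*(-91)) + (8/3 + 7*((-7 + 13)/(2*(9 + 13)))/3) = (-106/5 + 91/5) + (8/3 + 7*((1/2)*6/22)/3) = -3 + (8/3 + 7*((1/2)*(1/22)*6)/3) = -3 + (8/3 + (7/3)*(3/22)) = -3 + (8/3 + 7/22) = -3 + 197/66 = -1/66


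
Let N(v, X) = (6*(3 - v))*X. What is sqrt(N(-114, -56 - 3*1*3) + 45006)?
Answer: 4*I*sqrt(39) ≈ 24.98*I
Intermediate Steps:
N(v, X) = X*(18 - 6*v) (N(v, X) = (18 - 6*v)*X = X*(18 - 6*v))
sqrt(N(-114, -56 - 3*1*3) + 45006) = sqrt(6*(-56 - 3*1*3)*(3 - 1*(-114)) + 45006) = sqrt(6*(-56 - 3*3)*(3 + 114) + 45006) = sqrt(6*(-56 - 9)*117 + 45006) = sqrt(6*(-65)*117 + 45006) = sqrt(-45630 + 45006) = sqrt(-624) = 4*I*sqrt(39)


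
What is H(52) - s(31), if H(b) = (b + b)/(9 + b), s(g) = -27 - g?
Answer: 3642/61 ≈ 59.705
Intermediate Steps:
H(b) = 2*b/(9 + b) (H(b) = (2*b)/(9 + b) = 2*b/(9 + b))
H(52) - s(31) = 2*52/(9 + 52) - (-27 - 1*31) = 2*52/61 - (-27 - 31) = 2*52*(1/61) - 1*(-58) = 104/61 + 58 = 3642/61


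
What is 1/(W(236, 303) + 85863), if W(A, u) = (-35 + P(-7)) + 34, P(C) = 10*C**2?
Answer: 1/86352 ≈ 1.1581e-5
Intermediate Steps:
W(A, u) = 489 (W(A, u) = (-35 + 10*(-7)**2) + 34 = (-35 + 10*49) + 34 = (-35 + 490) + 34 = 455 + 34 = 489)
1/(W(236, 303) + 85863) = 1/(489 + 85863) = 1/86352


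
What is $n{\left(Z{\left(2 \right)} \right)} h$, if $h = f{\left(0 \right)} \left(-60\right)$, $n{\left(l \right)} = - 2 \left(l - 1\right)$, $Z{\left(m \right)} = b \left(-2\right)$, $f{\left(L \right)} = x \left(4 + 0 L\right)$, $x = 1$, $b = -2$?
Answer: $1440$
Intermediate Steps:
$f{\left(L \right)} = 4$ ($f{\left(L \right)} = 1 \left(4 + 0 L\right) = 1 \left(4 + 0\right) = 1 \cdot 4 = 4$)
$Z{\left(m \right)} = 4$ ($Z{\left(m \right)} = \left(-2\right) \left(-2\right) = 4$)
$n{\left(l \right)} = 2 - 2 l$ ($n{\left(l \right)} = - 2 \left(-1 + l\right) = 2 - 2 l$)
$h = -240$ ($h = 4 \left(-60\right) = -240$)
$n{\left(Z{\left(2 \right)} \right)} h = \left(2 - 8\right) \left(-240\right) = \left(-6\right) \left(-240\right) = 1440$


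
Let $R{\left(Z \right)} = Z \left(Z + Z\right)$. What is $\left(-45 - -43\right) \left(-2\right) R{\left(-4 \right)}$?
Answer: $128$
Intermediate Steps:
$R{\left(Z \right)} = 2 Z^{2}$ ($R{\left(Z \right)} = Z 2 Z = 2 Z^{2}$)
$\left(-45 - -43\right) \left(-2\right) R{\left(-4 \right)} = \left(-45 - -43\right) \left(-2\right) 2 \left(-4\right)^{2} = \left(-45 + 43\right) \left(-2\right) 2 \cdot 16 = \left(-2\right) \left(-2\right) 32 = 4 \cdot 32 = 128$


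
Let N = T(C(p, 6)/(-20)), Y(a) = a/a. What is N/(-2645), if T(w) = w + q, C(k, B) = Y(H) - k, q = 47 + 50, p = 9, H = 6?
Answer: -487/13225 ≈ -0.036824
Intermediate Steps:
Y(a) = 1
q = 97
C(k, B) = 1 - k
T(w) = 97 + w (T(w) = w + 97 = 97 + w)
N = 487/5 (N = 97 + (1 - 1*9)/(-20) = 97 + (1 - 9)*(-1/20) = 97 - 8*(-1/20) = 97 + ⅖ = 487/5 ≈ 97.400)
N/(-2645) = (487/5)/(-2645) = (487/5)*(-1/2645) = -487/13225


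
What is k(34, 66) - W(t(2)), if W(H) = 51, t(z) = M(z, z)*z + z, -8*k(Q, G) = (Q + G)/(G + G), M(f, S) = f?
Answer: -13489/264 ≈ -51.095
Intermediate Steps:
k(Q, G) = -(G + Q)/(16*G) (k(Q, G) = -(Q + G)/(8*(G + G)) = -(G + Q)/(8*(2*G)) = -(G + Q)*1/(2*G)/8 = -(G + Q)/(16*G))
t(z) = z + z² (t(z) = z*z + z = z² + z = z + z²)
k(34, 66) - W(t(2)) = (1/16)*(-1*66 - 1*34)/66 - 1*51 = (1/16)*(1/66)*(-66 - 34) - 51 = (1/16)*(1/66)*(-100) - 51 = -25/264 - 51 = -13489/264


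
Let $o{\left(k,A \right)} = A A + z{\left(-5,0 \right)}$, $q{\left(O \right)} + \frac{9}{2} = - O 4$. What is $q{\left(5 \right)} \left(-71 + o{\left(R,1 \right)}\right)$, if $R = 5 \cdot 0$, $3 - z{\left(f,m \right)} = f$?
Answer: $1519$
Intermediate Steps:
$q{\left(O \right)} = - \frac{9}{2} - 4 O$ ($q{\left(O \right)} = - \frac{9}{2} + - O 4 = - \frac{9}{2} - 4 O$)
$z{\left(f,m \right)} = 3 - f$
$R = 0$
$o{\left(k,A \right)} = 8 + A^{2}$ ($o{\left(k,A \right)} = A A + \left(3 - -5\right) = A^{2} + \left(3 + 5\right) = A^{2} + 8 = 8 + A^{2}$)
$q{\left(5 \right)} \left(-71 + o{\left(R,1 \right)}\right) = \left(- \frac{9}{2} - 20\right) \left(-71 + \left(8 + 1^{2}\right)\right) = \left(- \frac{9}{2} - 20\right) \left(-71 + \left(8 + 1\right)\right) = - \frac{49 \left(-71 + 9\right)}{2} = \left(- \frac{49}{2}\right) \left(-62\right) = 1519$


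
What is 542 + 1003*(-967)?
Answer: -969359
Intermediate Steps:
542 + 1003*(-967) = 542 - 969901 = -969359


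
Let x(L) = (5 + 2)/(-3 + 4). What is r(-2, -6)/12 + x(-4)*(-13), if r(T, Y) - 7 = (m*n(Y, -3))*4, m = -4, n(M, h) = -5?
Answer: -335/4 ≈ -83.750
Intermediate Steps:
r(T, Y) = 87 (r(T, Y) = 7 - 4*(-5)*4 = 7 + 20*4 = 7 + 80 = 87)
x(L) = 7 (x(L) = 7/1 = 7*1 = 7)
r(-2, -6)/12 + x(-4)*(-13) = 87/12 + 7*(-13) = 87*(1/12) - 91 = 29/4 - 91 = -335/4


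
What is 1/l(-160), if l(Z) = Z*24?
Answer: -1/3840 ≈ -0.00026042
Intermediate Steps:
l(Z) = 24*Z
1/l(-160) = 1/(24*(-160)) = 1/(-3840) = -1/3840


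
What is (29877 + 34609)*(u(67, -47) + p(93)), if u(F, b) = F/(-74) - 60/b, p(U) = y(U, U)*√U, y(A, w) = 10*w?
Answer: 41625713/1739 + 59971980*√93 ≈ 5.7837e+8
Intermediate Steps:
p(U) = 10*U^(3/2) (p(U) = (10*U)*√U = 10*U^(3/2))
u(F, b) = -60/b - F/74 (u(F, b) = F*(-1/74) - 60/b = -F/74 - 60/b = -60/b - F/74)
(29877 + 34609)*(u(67, -47) + p(93)) = (29877 + 34609)*((-60/(-47) - 1/74*67) + 10*93^(3/2)) = 64486*((-60*(-1/47) - 67/74) + 10*(93*√93)) = 64486*((60/47 - 67/74) + 930*√93) = 64486*(1291/3478 + 930*√93) = 41625713/1739 + 59971980*√93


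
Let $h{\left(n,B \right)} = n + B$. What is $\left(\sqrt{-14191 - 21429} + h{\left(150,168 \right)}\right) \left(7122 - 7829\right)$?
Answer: $-224826 - 1414 i \sqrt{8905} \approx -2.2483 \cdot 10^{5} - 1.3343 \cdot 10^{5} i$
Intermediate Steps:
$h{\left(n,B \right)} = B + n$
$\left(\sqrt{-14191 - 21429} + h{\left(150,168 \right)}\right) \left(7122 - 7829\right) = \left(\sqrt{-14191 - 21429} + \left(168 + 150\right)\right) \left(7122 - 7829\right) = \left(\sqrt{-35620} + 318\right) \left(-707\right) = \left(2 i \sqrt{8905} + 318\right) \left(-707\right) = \left(318 + 2 i \sqrt{8905}\right) \left(-707\right) = -224826 - 1414 i \sqrt{8905}$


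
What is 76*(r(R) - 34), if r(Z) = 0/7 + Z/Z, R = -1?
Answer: -2508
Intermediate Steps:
r(Z) = 1 (r(Z) = 0*(1/7) + 1 = 0 + 1 = 1)
76*(r(R) - 34) = 76*(1 - 34) = 76*(-33) = -2508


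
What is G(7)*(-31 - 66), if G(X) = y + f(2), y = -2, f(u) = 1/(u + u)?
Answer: 679/4 ≈ 169.75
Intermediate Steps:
f(u) = 1/(2*u)
G(X) = -7/4 (G(X) = -2 + (1/2)/2 = -2 + (1/2)*(1/2) = -2 + 1/4 = -7/4)
G(7)*(-31 - 66) = -7*(-31 - 66)/4 = -7/4*(-97) = 679/4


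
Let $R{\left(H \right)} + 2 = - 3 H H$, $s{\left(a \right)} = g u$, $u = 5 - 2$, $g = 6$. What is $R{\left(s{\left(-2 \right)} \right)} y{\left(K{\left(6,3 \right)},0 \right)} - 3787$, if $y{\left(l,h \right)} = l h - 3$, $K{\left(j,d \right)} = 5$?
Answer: $-865$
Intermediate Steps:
$u = 3$
$y{\left(l,h \right)} = -3 + h l$ ($y{\left(l,h \right)} = h l - 3 = -3 + h l$)
$s{\left(a \right)} = 18$ ($s{\left(a \right)} = 6 \cdot 3 = 18$)
$R{\left(H \right)} = -2 - 3 H^{2}$ ($R{\left(H \right)} = -2 + - 3 H H = -2 - 3 H^{2}$)
$R{\left(s{\left(-2 \right)} \right)} y{\left(K{\left(6,3 \right)},0 \right)} - 3787 = \left(-2 - 3 \cdot 18^{2}\right) \left(-3 + 0 \cdot 5\right) - 3787 = \left(-2 - 972\right) \left(-3 + 0\right) - 3787 = \left(-2 - 972\right) \left(-3\right) - 3787 = \left(-974\right) \left(-3\right) - 3787 = 2922 - 3787 = -865$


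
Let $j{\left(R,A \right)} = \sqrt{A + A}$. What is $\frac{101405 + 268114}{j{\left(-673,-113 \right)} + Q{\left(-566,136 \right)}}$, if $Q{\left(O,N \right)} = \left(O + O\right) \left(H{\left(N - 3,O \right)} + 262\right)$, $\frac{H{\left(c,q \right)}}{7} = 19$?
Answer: $- \frac{82613362830}{99967089913} - \frac{369519 i \sqrt{226}}{199934179826} \approx -0.82641 - 2.7785 \cdot 10^{-5} i$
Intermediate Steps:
$H{\left(c,q \right)} = 133$ ($H{\left(c,q \right)} = 7 \cdot 19 = 133$)
$Q{\left(O,N \right)} = 790 O$ ($Q{\left(O,N \right)} = \left(O + O\right) \left(133 + 262\right) = 2 O 395 = 790 O$)
$j{\left(R,A \right)} = \sqrt{2} \sqrt{A}$ ($j{\left(R,A \right)} = \sqrt{2 A} = \sqrt{2} \sqrt{A}$)
$\frac{101405 + 268114}{j{\left(-673,-113 \right)} + Q{\left(-566,136 \right)}} = \frac{101405 + 268114}{\sqrt{2} \sqrt{-113} + 790 \left(-566\right)} = \frac{369519}{\sqrt{2} i \sqrt{113} - 447140} = \frac{369519}{i \sqrt{226} - 447140} = \frac{369519}{-447140 + i \sqrt{226}}$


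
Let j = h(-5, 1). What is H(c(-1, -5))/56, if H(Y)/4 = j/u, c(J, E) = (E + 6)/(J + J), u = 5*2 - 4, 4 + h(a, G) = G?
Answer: -1/28 ≈ -0.035714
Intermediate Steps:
h(a, G) = -4 + G
j = -3 (j = -4 + 1 = -3)
u = 6 (u = 10 - 4 = 6)
c(J, E) = (6 + E)/(2*J) (c(J, E) = (6 + E)/((2*J)) = (6 + E)*(1/(2*J)) = (6 + E)/(2*J))
H(Y) = -2 (H(Y) = 4*(-3/6) = 4*(-3*⅙) = 4*(-½) = -2)
H(c(-1, -5))/56 = -2/56 = -2*1/56 = -1/28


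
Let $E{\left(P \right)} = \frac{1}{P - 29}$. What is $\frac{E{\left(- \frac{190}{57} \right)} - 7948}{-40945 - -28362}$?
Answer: $\frac{770959}{1220551} \approx 0.63165$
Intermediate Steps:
$E{\left(P \right)} = \frac{1}{-29 + P}$
$\frac{E{\left(- \frac{190}{57} \right)} - 7948}{-40945 - -28362} = \frac{\frac{1}{-29 - \frac{190}{57}} - 7948}{-40945 - -28362} = \frac{\frac{1}{-29 - \frac{10}{3}} - 7948}{-40945 + 28362} = \frac{\frac{1}{-29 - \frac{10}{3}} - 7948}{-12583} = \left(\frac{1}{- \frac{97}{3}} - 7948\right) \left(- \frac{1}{12583}\right) = \left(- \frac{3}{97} - 7948\right) \left(- \frac{1}{12583}\right) = \left(- \frac{770959}{97}\right) \left(- \frac{1}{12583}\right) = \frac{770959}{1220551}$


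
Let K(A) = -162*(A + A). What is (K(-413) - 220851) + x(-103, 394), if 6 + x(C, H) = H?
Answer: -86651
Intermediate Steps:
K(A) = -324*A
x(C, H) = -6 + H
(K(-413) - 220851) + x(-103, 394) = (-324*(-413) - 220851) + (-6 + 394) = (133812 - 220851) + 388 = -87039 + 388 = -86651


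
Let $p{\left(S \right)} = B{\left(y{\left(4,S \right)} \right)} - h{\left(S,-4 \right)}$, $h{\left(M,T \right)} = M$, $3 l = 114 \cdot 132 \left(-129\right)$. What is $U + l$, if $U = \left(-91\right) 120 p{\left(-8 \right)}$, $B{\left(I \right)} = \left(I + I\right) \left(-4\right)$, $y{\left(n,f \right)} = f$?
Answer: $-1433304$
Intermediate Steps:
$l = -647064$ ($l = \frac{114 \cdot 132 \left(-129\right)}{3} = \frac{15048 \left(-129\right)}{3} = \frac{1}{3} \left(-1941192\right) = -647064$)
$B{\left(I \right)} = - 8 I$ ($B{\left(I \right)} = 2 I \left(-4\right) = - 8 I$)
$p{\left(S \right)} = - 9 S$ ($p{\left(S \right)} = - 8 S - S = - 9 S$)
$U = -786240$ ($U = \left(-91\right) 120 \left(\left(-9\right) \left(-8\right)\right) = \left(-10920\right) 72 = -786240$)
$U + l = -786240 - 647064 = -1433304$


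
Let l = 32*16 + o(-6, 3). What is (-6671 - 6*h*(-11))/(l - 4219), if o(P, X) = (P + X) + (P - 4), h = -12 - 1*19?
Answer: 8717/3720 ≈ 2.3433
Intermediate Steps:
h = -31 (h = -12 - 19 = -31)
o(P, X) = -4 + X + 2*P (o(P, X) = (P + X) + (-4 + P) = -4 + X + 2*P)
l = 499 (l = 32*16 + (-4 + 3 + 2*(-6)) = 512 + (-4 + 3 - 12) = 512 - 13 = 499)
(-6671 - 6*h*(-11))/(l - 4219) = (-6671 - 6*(-31)*(-11))/(499 - 4219) = (-6671 + 186*(-11))/(-3720) = (-6671 - 2046)*(-1/3720) = -8717*(-1/3720) = 8717/3720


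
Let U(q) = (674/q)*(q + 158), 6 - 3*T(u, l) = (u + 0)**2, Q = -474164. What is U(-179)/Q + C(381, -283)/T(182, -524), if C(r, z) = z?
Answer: 8948803134/351362755001 ≈ 0.025469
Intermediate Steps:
T(u, l) = 2 - u**2/3 (T(u, l) = 2 - (u + 0)**2/3 = 2 - u**2/3)
U(q) = 674*(158 + q)/q (U(q) = (674/q)*(158 + q) = 674*(158 + q)/q)
U(-179)/Q + C(381, -283)/T(182, -524) = (674 + 106492/(-179))/(-474164) - 283/(2 - 1/3*182**2) = (674 + 106492*(-1/179))*(-1/474164) - 283/(2 - 1/3*33124) = (674 - 106492/179)*(-1/474164) - 283/(2 - 33124/3) = (14154/179)*(-1/474164) - 283/(-33118/3) = -7077/42437678 - 283*(-3/33118) = -7077/42437678 + 849/33118 = 8948803134/351362755001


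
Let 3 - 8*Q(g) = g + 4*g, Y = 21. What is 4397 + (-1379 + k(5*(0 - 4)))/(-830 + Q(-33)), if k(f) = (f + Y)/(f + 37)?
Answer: 60495383/13753 ≈ 4398.7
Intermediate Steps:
k(f) = (21 + f)/(37 + f) (k(f) = (f + 21)/(f + 37) = (21 + f)/(37 + f))
Q(g) = 3/8 - 5*g/8 (Q(g) = 3/8 - (g + 4*g)/8 = 3/8 - 5*g/8)
4397 + (-1379 + k(5*(0 - 4)))/(-830 + Q(-33)) = 4397 + (-1379 + (21 + 5*(0 - 4))/(37 + 5*(0 - 4)))/(-830 + (3/8 - 5/8*(-33))) = 4397 + (-1379 + (21 + 5*(-4))/(37 + 5*(-4)))/(-830 + (3/8 + 165/8)) = 4397 + (-1379 + (21 - 20)/(37 - 20))/(-830 + 21) = 4397 + (-1379 + 1/17)/(-809) = 4397 + (-1379 + (1/17)*1)*(-1/809) = 4397 + (-1379 + 1/17)*(-1/809) = 4397 - 23442/17*(-1/809) = 4397 + 23442/13753 = 60495383/13753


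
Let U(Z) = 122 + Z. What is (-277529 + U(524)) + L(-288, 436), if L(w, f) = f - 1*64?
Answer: -276511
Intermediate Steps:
L(w, f) = -64 + f (L(w, f) = f - 64 = -64 + f)
(-277529 + U(524)) + L(-288, 436) = (-277529 + (122 + 524)) + (-64 + 436) = (-277529 + 646) + 372 = -276883 + 372 = -276511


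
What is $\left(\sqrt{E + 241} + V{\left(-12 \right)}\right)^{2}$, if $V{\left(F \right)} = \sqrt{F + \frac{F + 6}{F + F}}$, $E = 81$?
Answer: $\frac{1241}{4} + i \sqrt{15134} \approx 310.25 + 123.02 i$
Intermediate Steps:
$V{\left(F \right)} = \sqrt{F + \frac{6 + F}{2 F}}$
$\left(\sqrt{E + 241} + V{\left(-12 \right)}\right)^{2} = \left(\sqrt{81 + 241} + \frac{\sqrt{2 + 4 \left(-12\right) + \frac{12}{-12}}}{2}\right)^{2} = \left(\sqrt{322} + \frac{\sqrt{2 - 48 + 12 \left(- \frac{1}{12}\right)}}{2}\right)^{2} = \left(\sqrt{322} + \frac{\sqrt{2 - 48 - 1}}{2}\right)^{2} = \left(\sqrt{322} + \frac{\sqrt{-47}}{2}\right)^{2} = \left(\sqrt{322} + \frac{i \sqrt{47}}{2}\right)^{2}$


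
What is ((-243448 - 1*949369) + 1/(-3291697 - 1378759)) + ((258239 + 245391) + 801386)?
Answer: 524020492743/4670456 ≈ 1.1220e+5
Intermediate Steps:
((-243448 - 1*949369) + 1/(-3291697 - 1378759)) + ((258239 + 245391) + 801386) = ((-243448 - 949369) + 1/(-4670456)) + (503630 + 801386) = (-1192817 - 1/4670456) + 1305016 = -5570999314553/4670456 + 1305016 = 524020492743/4670456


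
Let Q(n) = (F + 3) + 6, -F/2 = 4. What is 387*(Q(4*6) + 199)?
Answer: 77400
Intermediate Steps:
F = -8 (F = -2*4 = -8)
Q(n) = 1 (Q(n) = (-8 + 3) + 6 = -5 + 6 = 1)
387*(Q(4*6) + 199) = 387*(1 + 199) = 387*200 = 77400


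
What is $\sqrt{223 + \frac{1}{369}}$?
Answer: $\frac{4 \sqrt{210863}}{123} \approx 14.933$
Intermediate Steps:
$\sqrt{223 + \frac{1}{369}} = \sqrt{\frac{82288}{369}} = \frac{4 \sqrt{210863}}{123}$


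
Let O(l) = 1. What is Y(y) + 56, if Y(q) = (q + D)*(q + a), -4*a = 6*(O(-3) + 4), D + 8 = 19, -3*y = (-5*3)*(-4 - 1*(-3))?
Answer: -19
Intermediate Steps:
y = -5 (y = -(-5*3)*(-4 - 1*(-3))/3 = -(-5)*(-4 + 3) = -(-5)*(-1) = -⅓*15 = -5)
D = 11 (D = -8 + 19 = 11)
a = -15/2 (a = -3*(1 + 4)/2 = -3*5/2 = -¼*30 = -15/2 ≈ -7.5000)
Y(q) = (11 + q)*(-15/2 + q) (Y(q) = (q + 11)*(q - 15/2) = (11 + q)*(-15/2 + q))
Y(y) + 56 = (-165/2 + (-5)² + (7/2)*(-5)) + 56 = (-165/2 + 25 - 35/2) + 56 = -75 + 56 = -19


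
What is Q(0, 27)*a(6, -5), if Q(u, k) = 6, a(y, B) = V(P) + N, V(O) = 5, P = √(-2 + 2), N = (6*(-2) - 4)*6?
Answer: -546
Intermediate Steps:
N = -96 (N = (-12 - 4)*6 = -16*6 = -96)
P = 0 (P = √0 = 0)
a(y, B) = -91 (a(y, B) = 5 - 96 = -91)
Q(0, 27)*a(6, -5) = 6*(-91) = -546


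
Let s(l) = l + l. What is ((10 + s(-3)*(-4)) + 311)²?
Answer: 119025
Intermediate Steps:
s(l) = 2*l
((10 + s(-3)*(-4)) + 311)² = ((10 + (2*(-3))*(-4)) + 311)² = ((10 - 6*(-4)) + 311)² = ((10 + 24) + 311)² = (34 + 311)² = 345² = 119025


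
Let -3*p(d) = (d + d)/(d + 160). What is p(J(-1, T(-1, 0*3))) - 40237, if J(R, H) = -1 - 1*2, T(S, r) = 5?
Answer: -6317207/157 ≈ -40237.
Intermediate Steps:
J(R, H) = -3 (J(R, H) = -1 - 2 = -3)
p(d) = -2*d/(3*(160 + d)) (p(d) = -(d + d)/(3*(d + 160)) = -2*d/(3*(160 + d)))
p(J(-1, T(-1, 0*3))) - 40237 = -2*(-3)/(480 + 3*(-3)) - 40237 = -2*(-3)/(480 - 9) - 40237 = -2*(-3)/471 - 40237 = -2*(-3)*1/471 - 40237 = 2/157 - 40237 = -6317207/157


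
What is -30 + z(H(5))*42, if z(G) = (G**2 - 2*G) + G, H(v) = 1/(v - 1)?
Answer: -303/8 ≈ -37.875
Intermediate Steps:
H(v) = 1/(-1 + v)
z(G) = G**2 - G
-30 + z(H(5))*42 = -30 + ((-1 + 1/(-1 + 5))/(-1 + 5))*42 = -30 + ((-1 + 1/4)/4)*42 = -30 + ((1/4)*(-3/4))*42 = -30 - 3/16*42 = -30 - 63/8 = -303/8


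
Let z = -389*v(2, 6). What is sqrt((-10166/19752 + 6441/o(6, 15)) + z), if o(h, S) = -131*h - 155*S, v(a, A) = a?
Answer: I*sqrt(20468213035802787)/5120706 ≈ 27.939*I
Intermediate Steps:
o(h, S) = -155*S - 131*h
z = -778 (z = -389*2 = -778)
sqrt((-10166/19752 + 6441/o(6, 15)) + z) = sqrt((-10166/19752 + 6441/(-155*15 - 131*6)) - 778) = sqrt((-10166*1/19752 + 6441/(-2325 - 786)) - 778) = sqrt((-5083/9876 + 6441/(-3111)) - 778) = sqrt((-5083/9876 + 6441*(-1/3111)) - 778) = sqrt((-5083/9876 - 2147/1037) - 778) = sqrt(-26474843/10241412 - 778) = sqrt(-7994293379/10241412) = I*sqrt(20468213035802787)/5120706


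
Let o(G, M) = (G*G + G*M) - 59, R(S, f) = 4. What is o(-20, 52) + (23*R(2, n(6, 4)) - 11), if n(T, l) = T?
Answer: -618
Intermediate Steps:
o(G, M) = -59 + G**2 + G*M (o(G, M) = (G**2 + G*M) - 59 = -59 + G**2 + G*M)
o(-20, 52) + (23*R(2, n(6, 4)) - 11) = (-59 + (-20)**2 - 20*52) + (23*4 - 11) = (-59 + 400 - 1040) + (92 - 11) = -699 + 81 = -618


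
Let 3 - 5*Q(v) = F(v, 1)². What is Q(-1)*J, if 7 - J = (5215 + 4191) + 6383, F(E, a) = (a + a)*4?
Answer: 962702/5 ≈ 1.9254e+5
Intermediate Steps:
F(E, a) = 8*a (F(E, a) = (2*a)*4 = 8*a)
Q(v) = -61/5 (Q(v) = ⅗ - (8*1)²/5 = ⅗ - ⅕*8² = ⅗ - ⅕*64 = ⅗ - 64/5 = -61/5)
J = -15782 (J = 7 - ((5215 + 4191) + 6383) = 7 - (9406 + 6383) = 7 - 1*15789 = 7 - 15789 = -15782)
Q(-1)*J = -61/5*(-15782) = 962702/5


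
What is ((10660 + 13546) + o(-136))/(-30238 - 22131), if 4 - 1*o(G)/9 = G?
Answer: -25466/52369 ≈ -0.48628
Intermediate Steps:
o(G) = 36 - 9*G
((10660 + 13546) + o(-136))/(-30238 - 22131) = ((10660 + 13546) + (36 - 9*(-136)))/(-30238 - 22131) = (24206 + (36 + 1224))/(-52369) = (24206 + 1260)*(-1/52369) = 25466*(-1/52369) = -25466/52369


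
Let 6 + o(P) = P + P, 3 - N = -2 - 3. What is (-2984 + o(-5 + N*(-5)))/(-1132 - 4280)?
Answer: 70/123 ≈ 0.56911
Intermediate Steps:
N = 8 (N = 3 - (-2 - 3) = 3 - 1*(-5) = 3 + 5 = 8)
o(P) = -6 + 2*P (o(P) = -6 + (P + P) = -6 + 2*P)
(-2984 + o(-5 + N*(-5)))/(-1132 - 4280) = (-2984 + (-6 + 2*(-5 + 8*(-5))))/(-1132 - 4280) = (-2984 + (-6 + 2*(-5 - 40)))/(-5412) = (-2984 + (-6 + 2*(-45)))*(-1/5412) = (-2984 + (-6 - 90))*(-1/5412) = (-2984 - 96)*(-1/5412) = -3080*(-1/5412) = 70/123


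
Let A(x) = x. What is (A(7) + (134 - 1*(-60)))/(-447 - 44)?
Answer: -201/491 ≈ -0.40937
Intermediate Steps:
(A(7) + (134 - 1*(-60)))/(-447 - 44) = (7 + (134 - 1*(-60)))/(-447 - 44) = (7 + (134 + 60))/(-491) = (7 + 194)*(-1/491) = 201*(-1/491) = -201/491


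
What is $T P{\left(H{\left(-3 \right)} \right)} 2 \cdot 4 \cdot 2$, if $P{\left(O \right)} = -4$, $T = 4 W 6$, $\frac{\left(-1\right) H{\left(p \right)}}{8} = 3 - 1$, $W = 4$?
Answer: $-6144$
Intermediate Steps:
$H{\left(p \right)} = -16$ ($H{\left(p \right)} = - 8 \left(3 - 1\right) = \left(-8\right) 2 = -16$)
$T = 96$ ($T = 4 \cdot 4 \cdot 6 = 16 \cdot 6 = 96$)
$T P{\left(H{\left(-3 \right)} \right)} 2 \cdot 4 \cdot 2 = 96 \left(-4\right) 2 \cdot 4 \cdot 2 = - 384 \cdot 8 \cdot 2 = \left(-384\right) 16 = -6144$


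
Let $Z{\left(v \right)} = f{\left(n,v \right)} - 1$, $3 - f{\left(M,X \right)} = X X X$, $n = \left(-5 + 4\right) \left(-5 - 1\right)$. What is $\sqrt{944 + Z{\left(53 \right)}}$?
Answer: $7 i \sqrt{3019} \approx 384.62 i$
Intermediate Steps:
$n = 6$ ($n = \left(-1\right) \left(-6\right) = 6$)
$f{\left(M,X \right)} = 3 - X^{3}$ ($f{\left(M,X \right)} = 3 - X X X = 3 - X^{2} X = 3 - X^{3}$)
$Z{\left(v \right)} = 2 - v^{3}$ ($Z{\left(v \right)} = \left(3 - v^{3}\right) - 1 = 2 - v^{3}$)
$\sqrt{944 + Z{\left(53 \right)}} = \sqrt{944 + \left(2 - 53^{3}\right)} = \sqrt{944 + \left(2 - 148877\right)} = \sqrt{944 - 148875} = \sqrt{-147931} = 7 i \sqrt{3019}$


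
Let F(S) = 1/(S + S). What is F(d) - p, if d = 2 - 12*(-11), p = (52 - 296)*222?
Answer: 14517025/268 ≈ 54168.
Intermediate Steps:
p = -54168 (p = -244*222 = -54168)
d = 134 (d = 2 + 132 = 134)
F(S) = 1/(2*S)
F(d) - p = (½)/134 - 1*(-54168) = (½)*(1/134) + 54168 = 1/268 + 54168 = 14517025/268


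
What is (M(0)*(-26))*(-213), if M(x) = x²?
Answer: 0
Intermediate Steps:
(M(0)*(-26))*(-213) = (0²*(-26))*(-213) = (0*(-26))*(-213) = 0*(-213) = 0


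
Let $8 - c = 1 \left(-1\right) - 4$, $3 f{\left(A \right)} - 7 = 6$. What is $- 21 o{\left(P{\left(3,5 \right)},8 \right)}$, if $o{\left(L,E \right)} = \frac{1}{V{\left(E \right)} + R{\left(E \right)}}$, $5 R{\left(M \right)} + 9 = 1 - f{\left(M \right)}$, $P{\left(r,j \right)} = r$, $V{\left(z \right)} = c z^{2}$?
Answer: $- \frac{315}{12443} \approx -0.025315$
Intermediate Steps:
$f{\left(A \right)} = \frac{13}{3}$ ($f{\left(A \right)} = \frac{7}{3} + \frac{1}{3} \cdot 6 = \frac{7}{3} + 2 = \frac{13}{3}$)
$c = 13$ ($c = 8 - \left(1 \left(-1\right) - 4\right) = 8 - \left(-1 - 4\right) = 8 - -5 = 8 + 5 = 13$)
$V{\left(z \right)} = 13 z^{2}$
$R{\left(M \right)} = - \frac{37}{15}$ ($R{\left(M \right)} = - \frac{9}{5} + \frac{1 - \frac{13}{3}}{5} = - \frac{9}{5} + \frac{1}{5} \left(- \frac{10}{3}\right) = - \frac{9}{5} - \frac{2}{3} = - \frac{37}{15}$)
$o{\left(L,E \right)} = \frac{1}{- \frac{37}{15} + 13 E^{2}}$ ($o{\left(L,E \right)} = \frac{1}{13 E^{2} - \frac{37}{15}} = \frac{1}{- \frac{37}{15} + 13 E^{2}}$)
$- 21 o{\left(P{\left(3,5 \right)},8 \right)} = - 21 \frac{15}{-37 + 195 \cdot 8^{2}} = - 21 \frac{15}{-37 + 195 \cdot 64} = - 21 \frac{15}{-37 + 12480} = - 21 \cdot \frac{15}{12443} = - 21 \cdot 15 \cdot \frac{1}{12443} = \left(-21\right) \frac{15}{12443} = - \frac{315}{12443}$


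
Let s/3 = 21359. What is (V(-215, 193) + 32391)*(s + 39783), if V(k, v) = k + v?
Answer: 3361844340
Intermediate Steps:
s = 64077 (s = 3*21359 = 64077)
(V(-215, 193) + 32391)*(s + 39783) = ((-215 + 193) + 32391)*(64077 + 39783) = (-22 + 32391)*103860 = 32369*103860 = 3361844340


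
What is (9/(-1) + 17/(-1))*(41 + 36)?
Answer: -2002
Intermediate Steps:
(9/(-1) + 17/(-1))*(41 + 36) = (9*(-1) + 17*(-1))*77 = (-9 - 17)*77 = -26*77 = -2002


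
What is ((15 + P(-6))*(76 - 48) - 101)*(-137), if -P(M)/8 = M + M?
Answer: -411959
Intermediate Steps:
P(M) = -16*M (P(M) = -8*(M + M) = -16*M)
((15 + P(-6))*(76 - 48) - 101)*(-137) = ((15 - 16*(-6))*(76 - 48) - 101)*(-137) = ((15 + 96)*28 - 101)*(-137) = (111*28 - 101)*(-137) = (3108 - 101)*(-137) = 3007*(-137) = -411959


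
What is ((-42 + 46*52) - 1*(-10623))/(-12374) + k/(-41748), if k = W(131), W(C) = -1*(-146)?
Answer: -67925426/64573719 ≈ -1.0519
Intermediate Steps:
W(C) = 146
k = 146
((-42 + 46*52) - 1*(-10623))/(-12374) + k/(-41748) = ((-42 + 46*52) - 1*(-10623))/(-12374) + 146/(-41748) = ((-42 + 2392) + 10623)*(-1/12374) + 146*(-1/41748) = (2350 + 10623)*(-1/12374) - 73/20874 = 12973*(-1/12374) - 73/20874 = -12973/12374 - 73/20874 = -67925426/64573719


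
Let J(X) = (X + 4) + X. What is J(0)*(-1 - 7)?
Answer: -32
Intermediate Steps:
J(X) = 4 + 2*X (J(X) = (4 + X) + X = 4 + 2*X)
J(0)*(-1 - 7) = (4 + 2*0)*(-1 - 7) = (4 + 0)*(-8) = 4*(-8) = -32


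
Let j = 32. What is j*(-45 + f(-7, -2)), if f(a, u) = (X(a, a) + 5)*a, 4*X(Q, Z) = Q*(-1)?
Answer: -2952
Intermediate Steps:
X(Q, Z) = -Q/4 (X(Q, Z) = (Q*(-1))/4 = (-Q)/4 = -Q/4)
f(a, u) = a*(5 - a/4) (f(a, u) = (-a/4 + 5)*a = (5 - a/4)*a = a*(5 - a/4))
j*(-45 + f(-7, -2)) = 32*(-45 + (¼)*(-7)*(20 - 1*(-7))) = 32*(-45 + (¼)*(-7)*(20 + 7)) = 32*(-45 + (¼)*(-7)*27) = 32*(-45 - 189/4) = 32*(-369/4) = -2952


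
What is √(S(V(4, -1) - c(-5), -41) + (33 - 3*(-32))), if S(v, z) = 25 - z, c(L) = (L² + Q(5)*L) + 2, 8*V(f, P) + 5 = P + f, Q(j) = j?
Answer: √195 ≈ 13.964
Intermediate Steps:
V(f, P) = -5/8 + P/8 + f/8 (V(f, P) = -5/8 + (P + f)/8 = -5/8 + (P/8 + f/8) = -5/8 + P/8 + f/8)
c(L) = 2 + L² + 5*L (c(L) = (L² + 5*L) + 2 = 2 + L² + 5*L)
√(S(V(4, -1) - c(-5), -41) + (33 - 3*(-32))) = √((25 - 1*(-41)) + (33 - 3*(-32))) = √((25 + 41) + (33 + 96)) = √(66 + 129) = √195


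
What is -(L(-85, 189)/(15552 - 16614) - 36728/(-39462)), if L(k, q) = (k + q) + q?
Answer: -4573795/6984774 ≈ -0.65482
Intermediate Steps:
L(k, q) = k + 2*q
-(L(-85, 189)/(15552 - 16614) - 36728/(-39462)) = -((-85 + 2*189)/(15552 - 16614) - 36728/(-39462)) = -((-85 + 378)/(-1062) - 36728*(-1/39462)) = -(293*(-1/1062) + 18364/19731) = -(-293/1062 + 18364/19731) = -1*4573795/6984774 = -4573795/6984774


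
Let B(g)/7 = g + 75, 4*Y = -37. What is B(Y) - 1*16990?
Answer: -66119/4 ≈ -16530.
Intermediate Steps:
Y = -37/4 (Y = (¼)*(-37) = -37/4 ≈ -9.2500)
B(g) = 525 + 7*g (B(g) = 7*(g + 75) = 7*(75 + g) = 525 + 7*g)
B(Y) - 1*16990 = (525 + 7*(-37/4)) - 1*16990 = (525 - 259/4) - 16990 = 1841/4 - 16990 = -66119/4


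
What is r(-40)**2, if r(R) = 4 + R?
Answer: 1296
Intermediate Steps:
r(-40)**2 = (4 - 40)**2 = (-36)**2 = 1296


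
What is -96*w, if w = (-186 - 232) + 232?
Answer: 17856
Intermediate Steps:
w = -186 (w = -418 + 232 = -186)
-96*w = -96*(-186) = 17856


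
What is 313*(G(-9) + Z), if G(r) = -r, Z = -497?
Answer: -152744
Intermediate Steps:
313*(G(-9) + Z) = 313*(-1*(-9) - 497) = 313*(9 - 497) = 313*(-488) = -152744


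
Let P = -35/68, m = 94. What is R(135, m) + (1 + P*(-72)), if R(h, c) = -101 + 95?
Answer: 545/17 ≈ 32.059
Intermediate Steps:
P = -35/68 (P = -35*1/68 = -35/68 ≈ -0.51471)
R(h, c) = -6
R(135, m) + (1 + P*(-72)) = -6 + (1 - 35/68*(-72)) = -6 + (1 + 630/17) = -6 + 647/17 = 545/17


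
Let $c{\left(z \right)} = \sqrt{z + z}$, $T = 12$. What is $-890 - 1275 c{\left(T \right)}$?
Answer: $-890 - 2550 \sqrt{6} \approx -7136.2$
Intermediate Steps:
$c{\left(z \right)} = \sqrt{2} \sqrt{z}$ ($c{\left(z \right)} = \sqrt{2 z} = \sqrt{2} \sqrt{z}$)
$-890 - 1275 c{\left(T \right)} = -890 - 1275 \sqrt{2} \sqrt{12} = -890 - 1275 \sqrt{2} \cdot 2 \sqrt{3} = -890 - 1275 \cdot 2 \sqrt{6} = -890 - 2550 \sqrt{6}$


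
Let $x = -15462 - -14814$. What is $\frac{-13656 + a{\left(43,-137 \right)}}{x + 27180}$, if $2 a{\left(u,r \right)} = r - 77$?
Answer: $- \frac{13763}{26532} \approx -0.51873$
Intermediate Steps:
$a{\left(u,r \right)} = - \frac{77}{2} + \frac{r}{2}$ ($a{\left(u,r \right)} = \frac{r - 77}{2} = \frac{-77 + r}{2} = - \frac{77}{2} + \frac{r}{2}$)
$x = -648$ ($x = -15462 + 14814 = -648$)
$\frac{-13656 + a{\left(43,-137 \right)}}{x + 27180} = \frac{-13656 + \left(- \frac{77}{2} + \frac{1}{2} \left(-137\right)\right)}{-648 + 27180} = \frac{-13656 - 107}{26532} = \left(-13656 - 107\right) \frac{1}{26532} = \left(-13763\right) \frac{1}{26532} = - \frac{13763}{26532}$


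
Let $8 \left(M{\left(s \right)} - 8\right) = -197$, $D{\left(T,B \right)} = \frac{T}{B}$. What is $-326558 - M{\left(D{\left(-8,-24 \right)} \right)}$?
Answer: $- \frac{2612331}{8} \approx -3.2654 \cdot 10^{5}$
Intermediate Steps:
$D{\left(T,B \right)} = \frac{T}{B}$
$M{\left(s \right)} = - \frac{133}{8}$ ($M{\left(s \right)} = 8 + \frac{1}{8} \left(-197\right) = 8 - \frac{197}{8} = - \frac{133}{8}$)
$-326558 - M{\left(D{\left(-8,-24 \right)} \right)} = -326558 - - \frac{133}{8} = -326558 + \frac{133}{8} = - \frac{2612331}{8}$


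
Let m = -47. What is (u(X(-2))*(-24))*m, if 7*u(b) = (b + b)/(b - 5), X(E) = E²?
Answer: -9024/7 ≈ -1289.1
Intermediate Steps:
u(b) = 2*b/(7*(-5 + b)) (u(b) = ((b + b)/(b - 5))/7 = ((2*b)/(-5 + b))/7 = (2*b/(-5 + b))/7 = 2*b/(7*(-5 + b)))
(u(X(-2))*(-24))*m = (((2/7)*(-2)²/(-5 + (-2)²))*(-24))*(-47) = (((2/7)*4/(-5 + 4))*(-24))*(-47) = (((2/7)*4/(-1))*(-24))*(-47) = (((2/7)*4*(-1))*(-24))*(-47) = -8/7*(-24)*(-47) = (192/7)*(-47) = -9024/7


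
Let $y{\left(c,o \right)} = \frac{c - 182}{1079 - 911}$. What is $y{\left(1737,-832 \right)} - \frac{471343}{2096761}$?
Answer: $\frac{3181277731}{352255848} \approx 9.0312$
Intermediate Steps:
$y{\left(c,o \right)} = - \frac{13}{12} + \frac{c}{168}$ ($y{\left(c,o \right)} = \frac{-182 + c}{168} = \left(-182 + c\right) \frac{1}{168} = - \frac{13}{12} + \frac{c}{168}$)
$y{\left(1737,-832 \right)} - \frac{471343}{2096761} = \left(- \frac{13}{12} + \frac{1}{168} \cdot 1737\right) - \frac{471343}{2096761} = \left(- \frac{13}{12} + \frac{579}{56}\right) - \frac{471343}{2096761} = \frac{1555}{168} - \frac{471343}{2096761} = \frac{3181277731}{352255848}$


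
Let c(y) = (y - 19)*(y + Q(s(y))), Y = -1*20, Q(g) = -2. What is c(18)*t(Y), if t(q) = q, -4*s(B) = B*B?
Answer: 320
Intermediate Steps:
s(B) = -B²/4 (s(B) = -B*B/4 = -B²/4)
Y = -20
c(y) = (-19 + y)*(-2 + y) (c(y) = (y - 19)*(y - 2) = (-19 + y)*(-2 + y))
c(18)*t(Y) = (38 + 18² - 21*18)*(-20) = (38 + 324 - 378)*(-20) = -16*(-20) = 320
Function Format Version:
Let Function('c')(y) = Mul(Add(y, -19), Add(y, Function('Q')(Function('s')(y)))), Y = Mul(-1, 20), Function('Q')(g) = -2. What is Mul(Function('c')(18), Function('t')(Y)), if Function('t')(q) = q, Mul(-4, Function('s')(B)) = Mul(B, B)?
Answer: 320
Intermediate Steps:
Function('s')(B) = Mul(Rational(-1, 4), Pow(B, 2)) (Function('s')(B) = Mul(Rational(-1, 4), Mul(B, B)) = Mul(Rational(-1, 4), Pow(B, 2)))
Y = -20
Function('c')(y) = Mul(Add(-19, y), Add(-2, y)) (Function('c')(y) = Mul(Add(y, -19), Add(y, -2)) = Mul(Add(-19, y), Add(-2, y)))
Mul(Function('c')(18), Function('t')(Y)) = Mul(Add(38, Pow(18, 2), Mul(-21, 18)), -20) = Mul(Add(38, 324, -378), -20) = Mul(-16, -20) = 320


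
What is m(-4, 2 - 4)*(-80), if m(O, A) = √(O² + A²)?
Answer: -160*√5 ≈ -357.77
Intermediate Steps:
m(O, A) = √(A² + O²)
m(-4, 2 - 4)*(-80) = √((2 - 4)² + (-4)²)*(-80) = √((-2)² + 16)*(-80) = √(4 + 16)*(-80) = √20*(-80) = (2*√5)*(-80) = -160*√5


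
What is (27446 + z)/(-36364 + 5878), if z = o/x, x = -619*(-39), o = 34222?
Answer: -331304054/367981263 ≈ -0.90033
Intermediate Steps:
x = 24141
z = 34222/24141 ≈ 1.4176
(27446 + z)/(-36364 + 5878) = (27446 + 34222/24141)/(-36364 + 5878) = (662608108/24141)/(-30486) = (662608108/24141)*(-1/30486) = -331304054/367981263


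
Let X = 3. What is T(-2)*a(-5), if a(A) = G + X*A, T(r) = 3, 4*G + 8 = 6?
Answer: -93/2 ≈ -46.500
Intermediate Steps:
G = -½ (G = -2 + (¼)*6 = -2 + 3/2 = -½ ≈ -0.50000)
a(A) = -½ + 3*A
T(-2)*a(-5) = 3*(-½ + 3*(-5)) = 3*(-½ - 15) = 3*(-31/2) = -93/2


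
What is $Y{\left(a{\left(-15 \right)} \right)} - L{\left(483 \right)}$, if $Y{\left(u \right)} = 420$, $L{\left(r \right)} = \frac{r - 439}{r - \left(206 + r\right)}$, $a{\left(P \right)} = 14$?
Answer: $\frac{43282}{103} \approx 420.21$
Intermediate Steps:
$L{\left(r \right)} = \frac{439}{206} - \frac{r}{206}$ ($L{\left(r \right)} = \frac{-439 + r}{-206} = \left(-439 + r\right) \left(- \frac{1}{206}\right) = \frac{439}{206} - \frac{r}{206}$)
$Y{\left(a{\left(-15 \right)} \right)} - L{\left(483 \right)} = 420 - \left(\frac{439}{206} - \frac{483}{206}\right) = 420 - - \frac{22}{103} = 420 + \frac{22}{103} = \frac{43282}{103}$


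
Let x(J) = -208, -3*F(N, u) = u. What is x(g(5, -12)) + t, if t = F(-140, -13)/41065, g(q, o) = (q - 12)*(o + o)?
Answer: -25624547/123195 ≈ -208.00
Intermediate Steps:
g(q, o) = 2*o*(-12 + q) (g(q, o) = (-12 + q)*(2*o) = 2*o*(-12 + q))
F(N, u) = -u/3
t = 13/123195 (t = -1/3*(-13)/41065 = (13/3)*(1/41065) = 13/123195 ≈ 0.00010552)
x(g(5, -12)) + t = -208 + 13/123195 = -25624547/123195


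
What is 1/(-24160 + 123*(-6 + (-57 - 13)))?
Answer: -1/33508 ≈ -2.9844e-5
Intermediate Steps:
1/(-24160 + 123*(-6 + (-57 - 13))) = 1/(-24160 + 123*(-6 - 70)) = 1/(-24160 + 123*(-76)) = 1/(-24160 - 9348) = 1/(-33508) = -1/33508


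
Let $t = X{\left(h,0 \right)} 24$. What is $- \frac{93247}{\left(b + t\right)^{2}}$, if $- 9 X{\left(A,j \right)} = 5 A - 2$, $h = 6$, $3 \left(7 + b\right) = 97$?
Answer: $- \frac{839223}{21904} \approx -38.314$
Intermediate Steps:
$b = \frac{76}{3}$ ($b = -7 + \frac{1}{3} \cdot 97 = -7 + \frac{97}{3} = \frac{76}{3} \approx 25.333$)
$X{\left(A,j \right)} = \frac{2}{9} - \frac{5 A}{9}$ ($X{\left(A,j \right)} = - \frac{5 A - 2}{9} = - \frac{-2 + 5 A}{9} = \frac{2}{9} - \frac{5 A}{9}$)
$t = - \frac{224}{3}$ ($t = \left(\frac{2}{9} - \frac{10}{3}\right) 24 = \left(- \frac{28}{9}\right) 24 = - \frac{224}{3} \approx -74.667$)
$- \frac{93247}{\left(b + t\right)^{2}} = - \frac{93247}{\left(\frac{76}{3} - \frac{224}{3}\right)^{2}} = - \frac{93247}{\left(- \frac{148}{3}\right)^{2}} = - \frac{93247}{\frac{21904}{9}} = \left(-93247\right) \frac{9}{21904} = - \frac{839223}{21904}$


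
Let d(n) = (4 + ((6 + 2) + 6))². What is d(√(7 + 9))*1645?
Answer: 532980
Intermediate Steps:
d(n) = 324 (d(n) = (4 + (8 + 6))² = (4 + 14)² = 18² = 324)
d(√(7 + 9))*1645 = 324*1645 = 532980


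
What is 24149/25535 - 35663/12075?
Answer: -123811106/61667025 ≈ -2.0077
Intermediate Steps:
24149/25535 - 35663/12075 = -123811106/61667025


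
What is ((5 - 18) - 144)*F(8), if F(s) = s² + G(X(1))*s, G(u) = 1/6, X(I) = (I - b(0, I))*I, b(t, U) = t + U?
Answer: -30772/3 ≈ -10257.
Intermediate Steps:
b(t, U) = U + t
X(I) = 0 (X(I) = (I - (I + 0))*I = (I - I)*I = 0*I = 0)
G(u) = ⅙ (G(u) = 1*(⅙) = ⅙)
F(s) = s² + s/6
((5 - 18) - 144)*F(8) = ((5 - 18) - 144)*(8*(⅙ + 8)) = (-13 - 144)*(8*(49/6)) = -157*196/3 = -30772/3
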